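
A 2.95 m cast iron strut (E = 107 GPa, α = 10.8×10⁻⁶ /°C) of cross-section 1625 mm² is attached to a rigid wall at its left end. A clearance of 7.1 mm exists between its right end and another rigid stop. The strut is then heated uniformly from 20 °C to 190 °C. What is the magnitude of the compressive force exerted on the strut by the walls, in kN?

P ≈ 0 kN

If the wall were absent the strut would grow by αΔT L = 10.8×10⁻⁶ × 170 × 2950 = 5.416 mm.
Since δ_free = 5.42 mm is less than the 7.1 mm gap, the strut never touches the wall. No axial force develops.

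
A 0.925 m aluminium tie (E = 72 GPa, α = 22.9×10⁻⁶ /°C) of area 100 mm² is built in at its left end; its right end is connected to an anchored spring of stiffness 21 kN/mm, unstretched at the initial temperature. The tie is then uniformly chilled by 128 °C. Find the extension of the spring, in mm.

δ ≈ 0.733 mm

Free thermal contraction: δ_free = αΔT L = 22.9×10⁻⁶ × 128 × 925 = 2.711 mm.
Let P be the tensile force in the spring. The tie extends elastically by PL/(AE) and the spring stretches by P/k; together these equal δ_free.
So P = δ_free / [L/(AE) + 1/k] = 2.711 / [ 925/(100×72×10³) + 1/(21×10³) ].
P = 2.711 / 0.0001761 = 15400 N.
Spring extension = P/k = 15400/(21×10³) = 0.7332 mm.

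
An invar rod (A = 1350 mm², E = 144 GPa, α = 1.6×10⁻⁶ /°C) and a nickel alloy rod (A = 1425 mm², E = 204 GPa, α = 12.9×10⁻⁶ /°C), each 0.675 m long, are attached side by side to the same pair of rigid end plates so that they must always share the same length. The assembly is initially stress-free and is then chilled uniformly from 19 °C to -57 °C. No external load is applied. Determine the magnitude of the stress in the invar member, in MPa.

σ ≈ 74.1 MPa (compressive)

Both members must finish at the same length. With the larger α, the nickel alloy tends to over-contract; the plates restrain it, putting the nickel alloy in tension and the invar in compression. With no external load the two internal forces are equal and opposite, magnitude P.
Compatibility of the two members (thermal + elastic change equal): (α₁ − α₂)ΔT = P·[1/(A₁E₁) + 1/(A₂E₂)].
|α₁ − α₂|·ΔT = 11.3×10⁻⁶ × 76 = 0.0008588.
1/(A₁E₁) + 1/(A₂E₂) = 1/(1350×144×10³) + 1/(1425×204×10³) = 8.584×10⁻⁹ N⁻¹.
So P = 0.0008588 / 8.584×10⁻⁹ = 100 kN.
σ_{invar} = P/A₁ = 100000/1350 = 74.11 MPa, compressive.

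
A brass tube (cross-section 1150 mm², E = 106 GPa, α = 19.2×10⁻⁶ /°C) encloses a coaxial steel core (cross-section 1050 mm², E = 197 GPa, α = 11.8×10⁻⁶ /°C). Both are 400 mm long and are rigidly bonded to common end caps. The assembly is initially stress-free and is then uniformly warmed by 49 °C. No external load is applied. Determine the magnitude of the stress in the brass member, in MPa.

σ ≈ 24.2 MPa (compressive)

The brass has the larger α, so on heating it would change length more than the steel if both were free. The rigid plates force a common final length, so the brass is put into compression and the steel into tension, with equal and opposite forces P (no external load).
Compatibility of the two members (thermal + elastic change equal): (α₁ − α₂)ΔT = P·[1/(A₁E₁) + 1/(A₂E₂)].
|α₁ − α₂|·ΔT = 7.4×10⁻⁶ × 49 = 0.0003626.
1/(A₁E₁) + 1/(A₂E₂) = 1/(1150×106×10³) + 1/(1050×197×10³) = 1.304×10⁻⁸ N⁻¹.
So P = 0.0003626 / 1.304×10⁻⁸ = 27.81 kN.
σ_{brass} = P/A₁ = 27810/1150 = 24.18 MPa, compressive.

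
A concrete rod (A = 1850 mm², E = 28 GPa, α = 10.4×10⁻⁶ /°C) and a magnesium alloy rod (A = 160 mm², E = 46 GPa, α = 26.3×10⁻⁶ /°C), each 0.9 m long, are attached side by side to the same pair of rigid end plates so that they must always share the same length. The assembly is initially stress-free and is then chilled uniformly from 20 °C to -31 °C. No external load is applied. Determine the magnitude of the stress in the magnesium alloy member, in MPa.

The magnesium alloy has the larger α, so on cooling it would change length more than the concrete if both were free. The rigid plates force a common final length, so the magnesium alloy is put into tension and the concrete into compression, with equal and opposite forces P (no external load).
Equating the net (thermal + elastic) strains gives |α₁ − α₂|·ΔT = P·[1/(A₁E₁) + 1/(A₂E₂)].
|α₁ − α₂|·ΔT = 15.9×10⁻⁶ × 51 = 0.0008109.
1/(A₁E₁) + 1/(A₂E₂) = 1/(1850×28×10³) + 1/(160×46×10³) = 1.552×10⁻⁷ N⁻¹.
P = 0.0008109 / 1.552×10⁻⁷ = 5226 N = 5.226 kN.
σ_{magnesium alloy} = P/A₂ = 5226/160 = 32.66 MPa, tensile.

σ ≈ 32.7 MPa (tensile)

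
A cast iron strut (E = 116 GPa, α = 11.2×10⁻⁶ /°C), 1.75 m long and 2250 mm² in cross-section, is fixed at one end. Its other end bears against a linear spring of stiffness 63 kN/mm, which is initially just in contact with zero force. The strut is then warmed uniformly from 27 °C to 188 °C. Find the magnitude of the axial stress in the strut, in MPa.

σ ≈ 62.1 MPa (compressive)

Free thermal expansion: δ_free = αΔT L = 11.2×10⁻⁶ × 161 × 1750 = 3.156 mm.
Let P be the compressive force at the spring. The strut shortens elastically by PL/(AE) and the spring compresses by P/k; together these equal δ_free.
P [ L/(AE) + 1/k ] = δ_free → P [ 1750/(2250×116×10³) + 1/(63×10³) ] = 3.156.
P = 3.156 / 2.258×10⁻⁵ = 139800 N.
σ = P/A = 139800/2250 = 62.12 MPa.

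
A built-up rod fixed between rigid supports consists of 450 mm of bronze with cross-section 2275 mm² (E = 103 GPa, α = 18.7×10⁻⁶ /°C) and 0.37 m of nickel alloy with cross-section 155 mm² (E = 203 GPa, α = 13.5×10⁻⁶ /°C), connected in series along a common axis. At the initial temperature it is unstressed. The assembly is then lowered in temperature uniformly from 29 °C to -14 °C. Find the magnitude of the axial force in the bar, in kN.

With the walls removed the bar would change length by δ_free = Σ αᵢΔT Lᵢ = 18.7×10⁻⁶×43×450 + 13.5×10⁻⁶×43×370 = 0.5766 mm.
The rigid supports impose zero overall length change; the single axial force P common to all segments must satisfy P Σ Lᵢ/(AᵢEᵢ) = δ_free.
The series flexibility is Σ Lᵢ/(AᵢEᵢ) = 450/(2275×103×10³) + 370/(155×203×10³) = 1.368×10⁻⁵ mm/N.
P = 0.5766 / 1.368×10⁻⁵ = 42150 N = 42.15 kN, tensile.

P ≈ 42.2 kN (tensile)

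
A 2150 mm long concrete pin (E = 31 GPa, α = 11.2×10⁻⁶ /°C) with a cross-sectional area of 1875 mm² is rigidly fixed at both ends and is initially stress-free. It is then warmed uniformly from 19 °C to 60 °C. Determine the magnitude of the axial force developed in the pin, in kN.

With zero net strain, σ = E·αΔT = 31 GPa × 11.2×10⁻⁶ × 41 = 14.24 MPa.
Axial force P = σA = 14.24 × 1875 = 26690 N = 26.69 kN, compressive.

P ≈ 26.7 kN (compressive)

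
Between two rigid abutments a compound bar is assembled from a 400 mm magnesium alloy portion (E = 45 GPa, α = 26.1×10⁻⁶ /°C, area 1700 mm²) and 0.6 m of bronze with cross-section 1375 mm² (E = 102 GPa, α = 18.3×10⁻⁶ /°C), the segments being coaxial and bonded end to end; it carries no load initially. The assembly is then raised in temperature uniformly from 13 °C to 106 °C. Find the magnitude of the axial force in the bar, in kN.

P ≈ 210 kN (compressive)

Free thermal expansion of the whole bar: Σ αᵢΔT Lᵢ = 26.1×10⁻⁶×93×400 + 18.3×10⁻⁶×93×600 = 1.992 mm.
Since the ends are fixed, an axial force P builds up, equal in every segment, with P · Σ Lᵢ/(AᵢEᵢ) = δ_free.
The series flexibility is Σ Lᵢ/(AᵢEᵢ) = 400/(1700×45×10³) + 600/(1375×102×10³) = 9.507×10⁻⁶ mm/N.
Hence P = δ_free / Σ(L/AE) = 1.992/9.507×10⁻⁶ = 209.5 kN (compressive).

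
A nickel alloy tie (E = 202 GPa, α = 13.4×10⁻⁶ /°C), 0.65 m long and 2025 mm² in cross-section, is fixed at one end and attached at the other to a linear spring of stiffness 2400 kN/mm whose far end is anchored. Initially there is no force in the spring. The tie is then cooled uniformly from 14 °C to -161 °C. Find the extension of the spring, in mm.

δ ≈ 0.317 mm

The unrestrained thermal change is αΔT L = 13.4×10⁻⁶ × 175 × 650 = 1.524 mm.
Let P be the tensile force in the spring. The tie extends elastically by PL/(AE) and the spring stretches by P/k; together these equal δ_free.
So P = δ_free / [L/(AE) + 1/k] = 1.524 / [ 650/(2025×202×10³) + 1/(2400×10³) ].
P = 1.524 / 2.006×10⁻⁶ = 760000 N.
Spring extension = P/k = 760000/(2400×10³) = 0.3166 mm.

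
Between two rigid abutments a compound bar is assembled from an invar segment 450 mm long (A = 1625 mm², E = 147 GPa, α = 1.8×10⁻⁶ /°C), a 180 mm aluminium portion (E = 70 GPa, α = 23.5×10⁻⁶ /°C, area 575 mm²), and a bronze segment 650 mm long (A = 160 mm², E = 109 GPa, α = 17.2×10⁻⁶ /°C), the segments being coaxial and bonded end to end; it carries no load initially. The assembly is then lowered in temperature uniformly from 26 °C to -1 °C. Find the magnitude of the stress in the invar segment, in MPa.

σ ≈ 6.18 MPa (tensile)

If the supports were absent, the total length change would be Σ αᵢΔT Lᵢ = 1.8×10⁻⁶×27×450 + 23.5×10⁻⁶×27×180 + 17.2×10⁻⁶×27×650 = 0.4379 mm.
The walls prevent any net length change, so an axial force P (same in every segment) develops. Compatibility: P · Σ Lᵢ/(AᵢEᵢ) = δ_free.
The series flexibility is Σ Lᵢ/(AᵢEᵢ) = 450/(1625×147×10³) + 180/(575×70×10³) + 650/(160×109×10³) = 4.363×10⁻⁵ mm/N.
Hence P = δ_free / Σ(L/AE) = 0.4379/4.363×10⁻⁵ = 10.04 kN (tensile).
σ_{invar} = P / A = 10040 / 1625 = 6.177 MPa.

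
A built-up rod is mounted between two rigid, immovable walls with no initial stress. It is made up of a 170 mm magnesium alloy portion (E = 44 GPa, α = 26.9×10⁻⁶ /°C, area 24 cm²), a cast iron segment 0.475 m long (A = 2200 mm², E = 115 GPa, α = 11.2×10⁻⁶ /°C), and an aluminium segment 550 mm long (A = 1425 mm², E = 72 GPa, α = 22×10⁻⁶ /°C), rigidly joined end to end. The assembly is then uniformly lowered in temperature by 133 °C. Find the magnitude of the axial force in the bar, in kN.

P ≈ 331 kN (tensile)

Free thermal contraction of the whole bar: Σ αᵢΔT Lᵢ = 26.9×10⁻⁶×133×170 + 11.2×10⁻⁶×133×475 + 22×10⁻⁶×133×550 = 2.925 mm.
The rigid supports impose zero overall length change; the single axial force P common to all segments must satisfy P Σ Lᵢ/(AᵢEᵢ) = δ_free.
Σ Lᵢ/(AᵢEᵢ) = 170/(2400×44×10³) + 475/(2200×115×10³) + 550/(1425×72×10³) = 8.848×10⁻⁶ mm/N.
So P = 2.925 / 8.848×10⁻⁶ = 330.6 kN, tensile.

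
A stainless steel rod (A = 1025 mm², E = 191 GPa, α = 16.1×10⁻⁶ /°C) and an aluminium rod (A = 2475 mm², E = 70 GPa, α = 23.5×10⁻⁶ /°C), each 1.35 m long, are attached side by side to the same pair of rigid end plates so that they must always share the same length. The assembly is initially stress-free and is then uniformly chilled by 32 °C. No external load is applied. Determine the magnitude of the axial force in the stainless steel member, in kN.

P ≈ 21.8 kN (compressive in the stainless steel)

Both members must finish at the same length. With the larger α, the aluminium tends to over-contract; the plates restrain it, putting the aluminium in tension and the stainless steel in compression. With no external load the two internal forces are equal and opposite, magnitude P.
Setting the final lengths equal and cancelling L: (α₁ − α₂)ΔT = P/(A₁E₁) + P/(A₂E₂).
|α₁ − α₂|·ΔT = 7.4×10⁻⁶ × 32 = 0.0002368.
1/(A₁E₁) + 1/(A₂E₂) = 1/(1025×191×10³) + 1/(2475×70×10³) = 1.088×10⁻⁸ N⁻¹.
P = 0.0002368 / 1.088×10⁻⁸ = 21760 N = 21.76 kN.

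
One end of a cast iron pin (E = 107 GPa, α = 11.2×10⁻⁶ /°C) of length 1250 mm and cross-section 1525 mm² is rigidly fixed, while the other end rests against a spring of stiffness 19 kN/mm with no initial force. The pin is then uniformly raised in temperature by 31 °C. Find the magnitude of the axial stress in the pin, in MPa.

Free thermal expansion: δ_free = αΔT L = 11.2×10⁻⁶ × 31 × 1250 = 0.434 mm.
Let P be the compressive force at the spring. The pin shortens elastically by PL/(AE) and the spring compresses by P/k; together these equal δ_free.
P [ L/(AE) + 1/k ] = δ_free → P [ 1250/(1525×107×10³) + 1/(19×10³) ] = 0.434.
P = 0.434 / 6.029×10⁻⁵ = 7198 N.
σ = P/A = 7198/1525 = 4.72 MPa.

σ ≈ 4.72 MPa (compressive)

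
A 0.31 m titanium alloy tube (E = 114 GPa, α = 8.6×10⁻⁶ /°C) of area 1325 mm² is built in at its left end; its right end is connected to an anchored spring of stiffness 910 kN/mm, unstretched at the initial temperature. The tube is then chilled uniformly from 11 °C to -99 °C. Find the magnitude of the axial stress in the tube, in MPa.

σ ≈ 70.2 MPa (tensile)

Free thermal contraction: δ_free = αΔT L = 8.6×10⁻⁶ × 110 × 310 = 0.2933 mm.
Let P be the tensile force in the spring. The tube extends elastically by PL/(AE) and the spring stretches by P/k; together these equal δ_free.
So P = δ_free / [L/(AE) + 1/k] = 0.2933 / [ 310/(1325×114×10³) + 1/(910×10³) ].
P = 0.2933 / 3.151×10⁻⁶ = 93060 N.
σ = P/A = 93060/1325 = 70.24 MPa.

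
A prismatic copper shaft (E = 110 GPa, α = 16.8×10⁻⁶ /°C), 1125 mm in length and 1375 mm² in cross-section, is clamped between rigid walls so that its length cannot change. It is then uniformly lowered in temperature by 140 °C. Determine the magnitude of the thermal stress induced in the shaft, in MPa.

σ ≈ 259 MPa (tensile)

Because both ends are immovable the net strain is zero, and the suppressed thermal strain is αΔT = 16.8×10⁻⁶ × 140 = 2352×10⁻⁶.
The stress required to suppress this strain is σ = Eε = 110×10³ × 2352×10⁻⁶ = 258.7 MPa, tensile since the shaft is trying to contract.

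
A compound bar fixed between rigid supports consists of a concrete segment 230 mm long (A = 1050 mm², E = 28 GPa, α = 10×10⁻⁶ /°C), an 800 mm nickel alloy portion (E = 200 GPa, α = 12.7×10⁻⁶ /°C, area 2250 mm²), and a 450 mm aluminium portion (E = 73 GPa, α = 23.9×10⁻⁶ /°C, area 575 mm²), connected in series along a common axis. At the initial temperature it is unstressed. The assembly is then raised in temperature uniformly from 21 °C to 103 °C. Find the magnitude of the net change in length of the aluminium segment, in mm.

|ΔL| ≈ 0.122 mm

If the supports were absent, the total length change would be Σ αᵢΔT Lᵢ = 10×10⁻⁶×82×230 + 12.7×10⁻⁶×82×800 + 23.9×10⁻⁶×82×450 = 1.904 mm.
The rigid supports impose zero overall length change; the single axial force P common to all segments must satisfy P Σ Lᵢ/(AᵢEᵢ) = δ_free.
Σ Lᵢ/(AᵢEᵢ) = 230/(1050×28×10³) + 800/(2250×200×10³) + 450/(575×73×10³) = 2.032×10⁻⁵ mm/N.
P = 1.904 / 2.032×10⁻⁵ = 93680 N = 93.68 kN, compressive.
For the aluminium segment, free thermal change = 23.9×10⁻⁶×82×450 = 0.8819 mm and elastic change from P = 93680×450/(575×73×10³) = 1.004 mm; these oppose, so the net change is 0.122 mm (segment shortens).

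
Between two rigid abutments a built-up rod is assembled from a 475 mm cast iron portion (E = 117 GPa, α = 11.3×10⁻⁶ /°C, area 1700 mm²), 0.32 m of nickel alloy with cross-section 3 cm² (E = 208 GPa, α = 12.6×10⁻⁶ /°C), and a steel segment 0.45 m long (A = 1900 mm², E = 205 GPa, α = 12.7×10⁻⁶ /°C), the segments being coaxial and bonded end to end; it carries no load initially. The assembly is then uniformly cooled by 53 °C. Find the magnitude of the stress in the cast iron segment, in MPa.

If the supports were absent, the total length change would be Σ αᵢΔT Lᵢ = 11.3×10⁻⁶×53×475 + 12.6×10⁻⁶×53×320 + 12.7×10⁻⁶×53×450 = 0.8011 mm.
Since the ends are fixed, an axial force P builds up, equal in every segment, with P · Σ Lᵢ/(AᵢEᵢ) = δ_free.
Σ Lᵢ/(AᵢEᵢ) = 475/(1700×117×10³) + 320/(300×208×10³) + 450/(1900×205×10³) = 8.672×10⁻⁶ mm/N.
P = 0.8011 / 8.672×10⁻⁶ = 92380 N = 92.38 kN, tensile.
σ_{cast iron} = P / A = 92380 / 1700 = 54.34 MPa.

σ ≈ 54.3 MPa (tensile)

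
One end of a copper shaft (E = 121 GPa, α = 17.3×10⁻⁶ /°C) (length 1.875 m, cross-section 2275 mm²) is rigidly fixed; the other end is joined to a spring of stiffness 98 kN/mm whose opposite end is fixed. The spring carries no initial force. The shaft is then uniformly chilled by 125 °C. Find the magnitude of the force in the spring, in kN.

Free thermal contraction: δ_free = αΔT L = 17.3×10⁻⁶ × 125 × 1875 = 4.055 mm.
With a force P in the spring, the elastic change of the shaft is PL/(AE) and that of the spring is P/k; compatibility requires their sum to equal δ_free.
P [ L/(AE) + 1/k ] = δ_free → P [ 1875/(2275×121×10³) + 1/(98×10³) ] = 4.055.
P = 4.055 / 1.702×10⁻⁵ = 238300 N.

P ≈ 238 kN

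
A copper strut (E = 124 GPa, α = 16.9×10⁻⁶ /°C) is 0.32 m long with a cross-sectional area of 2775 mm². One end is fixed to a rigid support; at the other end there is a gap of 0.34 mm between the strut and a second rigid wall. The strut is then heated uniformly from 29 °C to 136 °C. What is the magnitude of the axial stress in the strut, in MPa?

Unrestrained expansion: δ_free = αΔT L = 16.9×10⁻⁶ × 107 × 320 = 0.5787 mm.
This exceeds the 0.34 mm gap, so the wall pushes back. The portion of expansion that must be recovered elastically is δ_free − gap = 0.5787 − 0.34 = 0.2387 mm.
Compatibility: PL/(AE) = 0.2387 mm, so σ = P/A = E × (0.2387/320) = 92.48 MPa.

σ ≈ 92.5 MPa (compressive)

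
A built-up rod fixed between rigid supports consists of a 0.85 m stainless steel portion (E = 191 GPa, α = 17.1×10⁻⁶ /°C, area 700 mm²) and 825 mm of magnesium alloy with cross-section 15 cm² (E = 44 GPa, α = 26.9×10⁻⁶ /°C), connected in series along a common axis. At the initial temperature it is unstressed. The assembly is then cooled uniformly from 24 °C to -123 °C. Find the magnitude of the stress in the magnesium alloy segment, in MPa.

σ ≈ 191 MPa (tensile)

Free thermal contraction of the whole bar: Σ αᵢΔT Lᵢ = 17.1×10⁻⁶×147×850 + 26.9×10⁻⁶×147×825 = 5.399 mm.
The walls prevent any net length change, so an axial force P (same in every segment) develops. Compatibility: P · Σ Lᵢ/(AᵢEᵢ) = δ_free.
The series flexibility is Σ Lᵢ/(AᵢEᵢ) = 850/(700×191×10³) + 825/(1500×44×10³) = 1.886×10⁻⁵ mm/N.
So P = 5.399 / 1.886×10⁻⁵ = 286.3 kN, tensile.
σ_{magnesium alloy} = P / A = 286300 / 1500 = 190.9 MPa.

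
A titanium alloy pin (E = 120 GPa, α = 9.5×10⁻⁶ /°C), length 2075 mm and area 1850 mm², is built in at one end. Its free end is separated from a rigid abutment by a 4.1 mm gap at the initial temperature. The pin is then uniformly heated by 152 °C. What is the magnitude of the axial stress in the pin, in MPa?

Free thermal elongation = αΔT L = 9.5×10⁻⁶ × 152 × 2075 = 2.996 mm.
This is smaller than the 4.1 mm clearance, so the pin expands freely without reaching the stop — the stress is zero.

σ ≈ 0 MPa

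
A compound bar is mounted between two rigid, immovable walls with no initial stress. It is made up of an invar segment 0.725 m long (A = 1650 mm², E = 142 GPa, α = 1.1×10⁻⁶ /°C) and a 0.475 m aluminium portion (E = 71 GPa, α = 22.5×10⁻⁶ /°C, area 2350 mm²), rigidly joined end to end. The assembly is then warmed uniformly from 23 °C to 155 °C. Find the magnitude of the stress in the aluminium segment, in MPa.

σ ≈ 109 MPa (compressive)

With the walls removed the bar would change length by δ_free = Σ αᵢΔT Lᵢ = 1.1×10⁻⁶×132×725 + 22.5×10⁻⁶×132×475 = 1.516 mm.
The walls prevent any net length change, so an axial force P (same in every segment) develops. Compatibility: P · Σ Lᵢ/(AᵢEᵢ) = δ_free.
Σ Lᵢ/(AᵢEᵢ) = 725/(1650×142×10³) + 475/(2350×71×10³) = 5.941×10⁻⁶ mm/N.
P = 1.516 / 5.941×10⁻⁶ = 255200 N = 255.2 kN, compressive.
σ_{aluminium} = P / A = 255200 / 2350 = 108.6 MPa.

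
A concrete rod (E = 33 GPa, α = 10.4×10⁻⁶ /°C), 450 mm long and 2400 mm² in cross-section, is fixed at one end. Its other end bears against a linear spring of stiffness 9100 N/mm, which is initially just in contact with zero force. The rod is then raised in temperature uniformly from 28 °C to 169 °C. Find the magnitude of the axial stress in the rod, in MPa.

If the spring were absent the rod would lengthen by αΔT L = 10.4×10⁻⁶ × 141 × 450 = 0.6599 mm.
Let P be the compressive force at the spring. The rod shortens elastically by PL/(AE) and the spring compresses by P/k; together these equal δ_free.
P [ L/(AE) + 1/k ] = δ_free → P [ 450/(2400×33×10³) + 1/(9100) ] = 0.6599.
P = 0.6599 / 0.0001156 = 5710 N.
σ = P/A = 5710/2400 = 2.379 MPa.

σ ≈ 2.38 MPa (compressive)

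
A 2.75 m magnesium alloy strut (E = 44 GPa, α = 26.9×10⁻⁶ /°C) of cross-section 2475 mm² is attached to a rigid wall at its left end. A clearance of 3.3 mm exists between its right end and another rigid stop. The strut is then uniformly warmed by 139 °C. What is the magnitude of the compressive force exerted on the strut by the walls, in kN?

P ≈ 277 kN

Free thermal elongation = αΔT L = 26.9×10⁻⁶ × 139 × 2750 = 10.28 mm.
After closing the 3.3 mm clearance, 10.28 − 3.3 = 6.983 mm of expansion remains to be suppressed by the wall.
That suppressed elongation corresponds to σ = E·Δ/L = 44×10³ × 6.983/2750 = 111.7 MPa.
P = σA = 111.7 × 2475 = 276.5 kN.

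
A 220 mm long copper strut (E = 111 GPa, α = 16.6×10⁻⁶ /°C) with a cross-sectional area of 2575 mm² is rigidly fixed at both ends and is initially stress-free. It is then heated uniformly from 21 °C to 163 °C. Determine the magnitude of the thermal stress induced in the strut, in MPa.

σ ≈ 262 MPa (compressive)

With length fixed, the mechanical strain must cancel the thermal strain αΔT = 16.6×10⁻⁶ × 142 = 2357.2×10⁻⁶.
Hence σ = E·αΔT = 111×10³ × 2357.2×10⁻⁶ = 261.6 MPa, compressive.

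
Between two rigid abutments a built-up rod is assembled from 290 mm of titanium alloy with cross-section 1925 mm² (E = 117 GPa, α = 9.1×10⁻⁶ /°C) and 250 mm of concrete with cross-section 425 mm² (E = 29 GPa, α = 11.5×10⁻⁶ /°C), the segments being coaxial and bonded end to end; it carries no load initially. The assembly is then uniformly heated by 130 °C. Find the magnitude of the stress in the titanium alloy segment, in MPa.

With the walls removed the bar would change length by δ_free = Σ αᵢΔT Lᵢ = 9.1×10⁻⁶×130×290 + 11.5×10⁻⁶×130×250 = 0.7168 mm.
Since the ends are fixed, an axial force P builds up, equal in every segment, with P · Σ Lᵢ/(AᵢEᵢ) = δ_free.
The series flexibility is Σ Lᵢ/(AᵢEᵢ) = 290/(1925×117×10³) + 250/(425×29×10³) = 2.157×10⁻⁵ mm/N.
P = 0.7168 / 2.157×10⁻⁵ = 33230 N = 33.23 kN, compressive.
σ_{titanium alloy} = P / A = 33230 / 1925 = 17.26 MPa.

σ ≈ 17.3 MPa (compressive)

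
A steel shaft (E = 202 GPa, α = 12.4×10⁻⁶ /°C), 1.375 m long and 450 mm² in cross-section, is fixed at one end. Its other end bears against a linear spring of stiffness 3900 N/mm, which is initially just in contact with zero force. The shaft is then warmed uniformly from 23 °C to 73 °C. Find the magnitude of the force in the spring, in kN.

If the spring were absent the shaft would lengthen by αΔT L = 12.4×10⁻⁶ × 50 × 1375 = 0.8525 mm.
With a force P in the spring, the elastic change of the shaft is PL/(AE) and that of the spring is P/k; compatibility requires their sum to equal δ_free.
So P = δ_free / [L/(AE) + 1/k] = 0.8525 / [ 1375/(450×202×10³) + 1/(3900) ].
P = 0.8525 / 0.0002715 = 3140 N.

P ≈ 3.14 kN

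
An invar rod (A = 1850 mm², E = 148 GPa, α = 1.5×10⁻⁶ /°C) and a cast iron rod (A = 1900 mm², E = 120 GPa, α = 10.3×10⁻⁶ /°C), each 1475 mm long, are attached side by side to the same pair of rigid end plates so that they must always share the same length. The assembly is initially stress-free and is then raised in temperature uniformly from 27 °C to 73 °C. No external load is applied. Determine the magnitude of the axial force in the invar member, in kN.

The cast iron has the larger α, so on heating it would change length more than the invar if both were free. The rigid plates force a common final length, so the cast iron is put into compression and the invar into tension, with equal and opposite forces P (no external load).
Equating the net (thermal + elastic) strains gives |α₁ − α₂|·ΔT = P·[1/(A₁E₁) + 1/(A₂E₂)].
|α₁ − α₂|·ΔT = 8.8×10⁻⁶ × 46 = 0.0004048.
1/(A₁E₁) + 1/(A₂E₂) = 1/(1850×148×10³) + 1/(1900×120×10³) = 8.038×10⁻⁹ N⁻¹.
P = 0.0004048 / 8.038×10⁻⁹ = 50360 N = 50.36 kN.

P ≈ 50.4 kN (tensile in the invar)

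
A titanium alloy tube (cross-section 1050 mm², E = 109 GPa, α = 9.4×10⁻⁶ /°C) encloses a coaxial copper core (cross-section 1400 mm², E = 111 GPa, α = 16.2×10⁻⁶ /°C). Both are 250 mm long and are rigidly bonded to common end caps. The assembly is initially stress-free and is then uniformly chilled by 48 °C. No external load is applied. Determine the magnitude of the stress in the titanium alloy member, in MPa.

Both members must finish at the same length. With the larger α, the copper tends to over-contract; the plates restrain it, putting the copper in tension and the titanium alloy in compression. With no external load the two internal forces are equal and opposite, magnitude P.
Setting the final lengths equal and cancelling L: (α₁ − α₂)ΔT = P/(A₁E₁) + P/(A₂E₂).
|α₁ − α₂|·ΔT = 6.8×10⁻⁶ × 48 = 0.0003264.
1/(A₁E₁) + 1/(A₂E₂) = 1/(1050×109×10³) + 1/(1400×111×10³) = 1.517×10⁻⁸ N⁻¹.
So P = 0.0003264 / 1.517×10⁻⁸ = 21.51 kN.
σ_{titanium alloy} = P/A₁ = 21510/1050 = 20.49 MPa, compressive.

σ ≈ 20.5 MPa (compressive)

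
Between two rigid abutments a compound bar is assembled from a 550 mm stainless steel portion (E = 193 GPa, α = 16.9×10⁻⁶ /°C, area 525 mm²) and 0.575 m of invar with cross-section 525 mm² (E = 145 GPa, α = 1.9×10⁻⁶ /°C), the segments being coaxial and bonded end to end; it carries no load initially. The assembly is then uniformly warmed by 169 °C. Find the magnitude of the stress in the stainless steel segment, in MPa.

σ ≈ 258 MPa (compressive)

Free thermal expansion of the whole bar: Σ αᵢΔT Lᵢ = 16.9×10⁻⁶×169×550 + 1.9×10⁻⁶×169×575 = 1.755 mm.
Since the ends are fixed, an axial force P builds up, equal in every segment, with P · Σ Lᵢ/(AᵢEᵢ) = δ_free.
Σ Lᵢ/(AᵢEᵢ) = 550/(525×193×10³) + 575/(525×145×10³) = 1.298×10⁻⁵ mm/N.
Hence P = δ_free / Σ(L/AE) = 1.755/1.298×10⁻⁵ = 135.2 kN (compressive).
σ_{stainless steel} = P / A = 135200 / 525 = 257.6 MPa.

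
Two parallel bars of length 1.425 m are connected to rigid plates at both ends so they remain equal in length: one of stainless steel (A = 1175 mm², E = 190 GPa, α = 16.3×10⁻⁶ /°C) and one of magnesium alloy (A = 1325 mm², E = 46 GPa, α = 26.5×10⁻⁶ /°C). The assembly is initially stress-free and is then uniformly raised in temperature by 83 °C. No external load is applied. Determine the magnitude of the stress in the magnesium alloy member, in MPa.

The magnesium alloy has the larger α, so on heating it would change length more than the stainless steel if both were free. The rigid plates force a common final length, so the magnesium alloy is put into compression and the stainless steel into tension, with equal and opposite forces P (no external load).
Compatibility of the two members (thermal + elastic change equal): (α₁ − α₂)ΔT = P·[1/(A₁E₁) + 1/(A₂E₂)].
|α₁ − α₂|·ΔT = 10.2×10⁻⁶ × 83 = 0.0008466.
1/(A₁E₁) + 1/(A₂E₂) = 1/(1175×190×10³) + 1/(1325×46×10³) = 2.089×10⁻⁸ N⁻¹.
P = 0.0008466 / 2.089×10⁻⁸ = 40530 N = 40.53 kN.
σ_{magnesium alloy} = P/A₂ = 40530/1325 = 30.59 MPa, compressive.

σ ≈ 30.6 MPa (compressive)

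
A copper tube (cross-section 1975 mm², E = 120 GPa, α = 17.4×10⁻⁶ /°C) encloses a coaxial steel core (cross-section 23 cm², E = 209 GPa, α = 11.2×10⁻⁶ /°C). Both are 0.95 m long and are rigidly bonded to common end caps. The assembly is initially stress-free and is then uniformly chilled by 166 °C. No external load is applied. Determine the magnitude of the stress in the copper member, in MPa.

Both members must finish at the same length. With the larger α, the copper tends to over-contract; the plates restrain it, putting the copper in tension and the steel in compression. With no external load the two internal forces are equal and opposite, magnitude P.
Setting the final lengths equal and cancelling L: (α₁ − α₂)ΔT = P/(A₁E₁) + P/(A₂E₂).
|α₁ − α₂|·ΔT = 6.2×10⁻⁶ × 166 = 0.001029.
1/(A₁E₁) + 1/(A₂E₂) = 1/(1975×120×10³) + 1/(2300×209×10³) = 6.3×10⁻⁹ N⁻¹.
P = 0.001029 / 6.3×10⁻⁹ = 163400 N = 163.4 kN.
σ_{copper} = P/A₁ = 163400/1975 = 82.72 MPa, tensile.

σ ≈ 82.7 MPa (tensile)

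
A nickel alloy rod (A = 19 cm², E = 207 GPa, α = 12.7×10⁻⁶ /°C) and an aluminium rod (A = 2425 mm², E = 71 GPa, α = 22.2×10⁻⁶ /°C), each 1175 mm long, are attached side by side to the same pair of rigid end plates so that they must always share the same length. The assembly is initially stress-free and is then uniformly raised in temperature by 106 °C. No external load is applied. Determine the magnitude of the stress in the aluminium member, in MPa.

σ ≈ 49.7 MPa (compressive)

Both members must finish at the same length. With the larger α, the aluminium tends to over-expand; the plates restrain it, putting the aluminium in compression and the nickel alloy in tension. With no external load the two internal forces are equal and opposite, magnitude P.
Equating the net (thermal + elastic) strains gives |α₁ − α₂|·ΔT = P·[1/(A₁E₁) + 1/(A₂E₂)].
|α₁ − α₂|·ΔT = 9.5×10⁻⁶ × 106 = 0.001007.
1/(A₁E₁) + 1/(A₂E₂) = 1/(1900×207×10³) + 1/(2425×71×10³) = 8.351×10⁻⁹ N⁻¹.
P = 0.001007 / 8.351×10⁻⁹ = 120600 N = 120.6 kN.
σ_{aluminium} = P/A₂ = 120600/2425 = 49.73 MPa, compressive.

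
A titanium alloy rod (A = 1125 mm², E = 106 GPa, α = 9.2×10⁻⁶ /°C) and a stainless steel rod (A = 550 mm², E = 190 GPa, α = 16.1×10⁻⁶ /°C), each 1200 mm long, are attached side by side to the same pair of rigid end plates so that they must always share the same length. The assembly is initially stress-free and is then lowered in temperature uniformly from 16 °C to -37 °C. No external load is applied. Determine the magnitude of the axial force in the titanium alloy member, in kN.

Equilibrium of a rigid end plate with no external load gives equal and opposite internal forces ±P in the two members. Since α_{stainless steel} > α_{titanium alloy}, cooling drives the stainless steel into tension and the titanium alloy into compression.
Setting the final lengths equal and cancelling L: (α₁ − α₂)ΔT = P/(A₁E₁) + P/(A₂E₂).
|α₁ − α₂|·ΔT = 6.9×10⁻⁶ × 53 = 0.0003657.
1/(A₁E₁) + 1/(A₂E₂) = 1/(1125×106×10³) + 1/(550×190×10³) = 1.796×10⁻⁸ N⁻¹.
P = 0.0003657 / 1.796×10⁻⁸ = 20370 N = 20.37 kN.

P ≈ 20.4 kN (compressive in the titanium alloy)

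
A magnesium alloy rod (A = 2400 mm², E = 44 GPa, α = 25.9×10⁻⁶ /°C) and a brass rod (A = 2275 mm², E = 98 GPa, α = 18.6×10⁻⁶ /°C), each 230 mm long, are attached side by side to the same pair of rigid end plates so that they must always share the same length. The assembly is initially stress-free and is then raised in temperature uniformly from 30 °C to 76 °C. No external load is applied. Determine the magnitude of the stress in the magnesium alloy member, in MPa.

σ ≈ 10 MPa (compressive)

Equilibrium of a rigid end plate with no external load gives equal and opposite internal forces ±P in the two members. Since α_{magnesium alloy} > α_{brass}, heating drives the magnesium alloy into compression and the brass into tension.
Compatibility of the two members (thermal + elastic change equal): (α₁ − α₂)ΔT = P·[1/(A₁E₁) + 1/(A₂E₂)].
|α₁ − α₂|·ΔT = 7.3×10⁻⁶ × 46 = 0.0003358.
1/(A₁E₁) + 1/(A₂E₂) = 1/(2400×44×10³) + 1/(2275×98×10³) = 1.396×10⁻⁸ N⁻¹.
So P = 0.0003358 / 1.396×10⁻⁸ = 24.06 kN.
σ_{magnesium alloy} = P/A₁ = 24060/2400 = 10.03 MPa, compressive.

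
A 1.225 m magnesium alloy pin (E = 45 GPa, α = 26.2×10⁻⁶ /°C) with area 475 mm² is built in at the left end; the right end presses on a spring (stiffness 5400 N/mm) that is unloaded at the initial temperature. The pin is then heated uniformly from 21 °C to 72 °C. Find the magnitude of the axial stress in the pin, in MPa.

σ ≈ 14.2 MPa (compressive)

The unrestrained thermal change is αΔT L = 26.2×10⁻⁶ × 51 × 1225 = 1.637 mm.
With a force P in the spring, the elastic change of the pin is PL/(AE) and that of the spring is P/k; compatibility requires their sum to equal δ_free.
P [ L/(AE) + 1/k ] = δ_free → P [ 1225/(475×45×10³) + 1/(5400) ] = 1.637.
P = 1.637 / 0.0002425 = 6750 N.
σ = P/A = 6750/475 = 14.21 MPa.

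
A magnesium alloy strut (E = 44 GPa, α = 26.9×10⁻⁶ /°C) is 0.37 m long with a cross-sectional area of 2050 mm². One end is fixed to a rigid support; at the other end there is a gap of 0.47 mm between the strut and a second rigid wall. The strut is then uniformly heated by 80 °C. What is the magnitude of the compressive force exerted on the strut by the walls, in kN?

Unrestrained expansion: δ_free = αΔT L = 26.9×10⁻⁶ × 80 × 370 = 0.7962 mm.
After closing the 0.47 mm clearance, 0.7962 − 0.47 = 0.3262 mm of expansion remains to be suppressed by the wall.
Compatibility: PL/(AE) = 0.3262 mm, so σ = P/A = E × (0.3262/370) = 38.8 MPa.
P = σA = 38.8 × 2050 = 79.53 kN.

P ≈ 79.5 kN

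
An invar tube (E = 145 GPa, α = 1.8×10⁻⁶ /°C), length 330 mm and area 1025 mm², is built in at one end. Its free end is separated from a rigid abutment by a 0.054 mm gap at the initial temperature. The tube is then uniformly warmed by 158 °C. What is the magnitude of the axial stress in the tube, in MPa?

Free thermal elongation = αΔT L = 1.8×10⁻⁶ × 158 × 330 = 0.09385 mm.
After closing the 0.054 mm clearance, 0.09385 − 0.054 = 0.03985 mm of expansion remains to be suppressed by the wall.
So σ = E(δ_free − g)/L = 145×10³ × 0.03985/330 = 17.51 MPa.

σ ≈ 17.5 MPa (compressive)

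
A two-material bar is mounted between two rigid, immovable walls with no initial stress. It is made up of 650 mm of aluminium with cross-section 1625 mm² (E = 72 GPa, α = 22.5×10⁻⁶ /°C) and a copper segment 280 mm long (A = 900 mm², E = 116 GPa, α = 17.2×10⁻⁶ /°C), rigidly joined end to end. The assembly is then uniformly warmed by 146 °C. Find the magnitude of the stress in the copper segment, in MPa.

Free thermal expansion of the whole bar: Σ αᵢΔT Lᵢ = 22.5×10⁻⁶×146×650 + 17.2×10⁻⁶×146×280 = 2.838 mm.
The walls prevent any net length change, so an axial force P (same in every segment) develops. Compatibility: P · Σ Lᵢ/(AᵢEᵢ) = δ_free.
Σ Lᵢ/(AᵢEᵢ) = 650/(1625×72×10³) + 280/(900×116×10³) = 8.238×10⁻⁶ mm/N.
So P = 2.838 / 8.238×10⁻⁶ = 344.6 kN, compressive.
σ_{copper} = P / A = 344600 / 900 = 382.9 MPa.

σ ≈ 383 MPa (compressive)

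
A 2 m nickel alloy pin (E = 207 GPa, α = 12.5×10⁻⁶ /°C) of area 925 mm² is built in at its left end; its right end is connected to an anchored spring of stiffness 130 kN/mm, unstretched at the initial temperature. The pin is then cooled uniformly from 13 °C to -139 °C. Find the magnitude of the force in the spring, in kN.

P ≈ 210 kN

Free thermal contraction: δ_free = αΔT L = 12.5×10⁻⁶ × 152 × 2000 = 3.8 mm.
Let P be the tensile force in the spring. The pin extends elastically by PL/(AE) and the spring stretches by P/k; together these equal δ_free.
P [ L/(AE) + 1/k ] = δ_free → P [ 2000/(925×207×10³) + 1/(130×10³) ] = 3.8.
P = 3.8 / 1.814×10⁻⁵ = 209500 N.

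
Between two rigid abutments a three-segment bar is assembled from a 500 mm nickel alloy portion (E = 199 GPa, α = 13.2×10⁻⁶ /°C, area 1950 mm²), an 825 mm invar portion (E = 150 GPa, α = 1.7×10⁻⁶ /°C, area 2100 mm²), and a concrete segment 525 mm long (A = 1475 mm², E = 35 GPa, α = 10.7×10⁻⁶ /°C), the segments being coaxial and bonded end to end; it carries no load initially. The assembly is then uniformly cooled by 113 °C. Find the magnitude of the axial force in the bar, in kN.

P ≈ 109 kN (tensile)

If the supports were absent, the total length change would be Σ αᵢΔT Lᵢ = 13.2×10⁻⁶×113×500 + 1.7×10⁻⁶×113×825 + 10.7×10⁻⁶×113×525 = 1.539 mm.
Since the ends are fixed, an axial force P builds up, equal in every segment, with P · Σ Lᵢ/(AᵢEᵢ) = δ_free.
The series flexibility is Σ Lᵢ/(AᵢEᵢ) = 500/(1950×199×10³) + 825/(2100×150×10³) + 525/(1475×35×10³) = 1.408×10⁻⁵ mm/N.
So P = 1.539 / 1.408×10⁻⁵ = 109.3 kN, tensile.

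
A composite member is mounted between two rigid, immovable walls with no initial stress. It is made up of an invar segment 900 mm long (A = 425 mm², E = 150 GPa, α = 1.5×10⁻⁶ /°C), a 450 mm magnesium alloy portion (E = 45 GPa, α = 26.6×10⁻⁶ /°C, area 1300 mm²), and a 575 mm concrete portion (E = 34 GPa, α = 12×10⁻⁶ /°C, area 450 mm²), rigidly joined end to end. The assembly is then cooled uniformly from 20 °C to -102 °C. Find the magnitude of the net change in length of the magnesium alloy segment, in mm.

If the supports were absent, the total length change would be Σ αᵢΔT Lᵢ = 1.5×10⁻⁶×122×900 + 26.6×10⁻⁶×122×450 + 12×10⁻⁶×122×575 = 2.467 mm.
The rigid supports impose zero overall length change; the single axial force P common to all segments must satisfy P Σ Lᵢ/(AᵢEᵢ) = δ_free.
The series flexibility is Σ Lᵢ/(AᵢEᵢ) = 900/(425×150×10³) + 450/(1300×45×10³) + 575/(450×34×10³) = 5.939×10⁻⁵ mm/N.
So P = 2.467 / 5.939×10⁻⁵ = 41.54 kN, tensile.
For the magnesium alloy segment, free thermal change = 26.6×10⁻⁶×122×450 = 1.46 mm and elastic change from P = 41540×450/(1300×45×10³) = 0.3195 mm; these oppose, so the net change is 1.14 mm (segment shortens).

|ΔL| ≈ 1.14 mm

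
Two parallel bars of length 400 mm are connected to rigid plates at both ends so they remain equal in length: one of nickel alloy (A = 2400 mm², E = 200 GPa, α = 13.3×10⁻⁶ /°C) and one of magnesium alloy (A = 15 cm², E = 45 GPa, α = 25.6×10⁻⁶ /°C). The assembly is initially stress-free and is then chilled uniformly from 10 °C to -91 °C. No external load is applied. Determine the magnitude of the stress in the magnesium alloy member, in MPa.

Both members must finish at the same length. With the larger α, the magnesium alloy tends to over-contract; the plates restrain it, putting the magnesium alloy in tension and the nickel alloy in compression. With no external load the two internal forces are equal and opposite, magnitude P.
Compatibility of the two members (thermal + elastic change equal): (α₁ − α₂)ΔT = P·[1/(A₁E₁) + 1/(A₂E₂)].
|α₁ − α₂|·ΔT = 12.3×10⁻⁶ × 101 = 0.001242.
1/(A₁E₁) + 1/(A₂E₂) = 1/(2400×200×10³) + 1/(1500×45×10³) = 1.69×10⁻⁸ N⁻¹.
So P = 0.001242 / 1.69×10⁻⁸ = 73.52 kN.
σ_{magnesium alloy} = P/A₂ = 73520/1500 = 49.01 MPa, tensile.

σ ≈ 49 MPa (tensile)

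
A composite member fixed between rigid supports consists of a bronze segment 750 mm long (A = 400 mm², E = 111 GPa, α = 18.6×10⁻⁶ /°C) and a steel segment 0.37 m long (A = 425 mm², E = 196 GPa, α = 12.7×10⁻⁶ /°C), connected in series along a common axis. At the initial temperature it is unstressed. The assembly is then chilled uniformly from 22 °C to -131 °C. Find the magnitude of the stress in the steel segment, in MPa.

If the supports were absent, the total length change would be Σ αᵢΔT Lᵢ = 18.6×10⁻⁶×153×750 + 12.7×10⁻⁶×153×370 = 2.853 mm.
The rigid supports impose zero overall length change; the single axial force P common to all segments must satisfy P Σ Lᵢ/(AᵢEᵢ) = δ_free.
Σ Lᵢ/(AᵢEᵢ) = 750/(400×111×10³) + 370/(425×196×10³) = 2.133×10⁻⁵ mm/N.
Hence P = δ_free / Σ(L/AE) = 2.853/2.133×10⁻⁵ = 133.7 kN (tensile).
σ_{steel} = P / A = 133700 / 425 = 314.7 MPa.

σ ≈ 315 MPa (tensile)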